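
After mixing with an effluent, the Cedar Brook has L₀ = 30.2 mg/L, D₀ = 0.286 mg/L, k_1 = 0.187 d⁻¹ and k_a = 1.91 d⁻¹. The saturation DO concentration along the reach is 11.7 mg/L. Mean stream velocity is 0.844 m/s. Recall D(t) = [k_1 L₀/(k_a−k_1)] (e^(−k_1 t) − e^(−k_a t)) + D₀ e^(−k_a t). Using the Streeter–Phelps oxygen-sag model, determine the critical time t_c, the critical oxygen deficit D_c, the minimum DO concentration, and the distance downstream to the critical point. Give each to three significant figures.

t_c ≈ 1.30 d; D_c ≈ 2.32 mg/L; min DO ≈ 9.38 mg/L; x_c ≈ 94.5 km

At the critical point dD/dt = 0, so k_1 L₀ e^(−k_1 t) = k_a D. Substituting D(t) from the Streeter–Phelps equation and solving for t gives
t_c = ln[(k_a/k_1)(1 − D₀(k_a−k_1)/(k_1 L₀))] / (k_a−k_1).
Here k_a−k_1 = 1.723 d⁻¹ and 1 − D₀(k_a−k_1)/(k_1 L₀) = 1 − 0.286×1.723/(0.187×30.2) = 0.9127, so
t_c = ln(10.21 × 0.9127) / 1.723 = 2.232 / 1.723 = 1.296 d.
L(t_c) = L₀ e^(−k_1 t_c) = 30.2 × 0.7848 = 23.70 mg/L, and at the critical point k_a D_c = k_1 L, so D_c = (0.187/1.91) × 23.70 = 2.321 mg/L.
Minimum DO = C_s − D_c = 11.7 − 2.321 = 9.379 mg/L.
x_c = v t_c = 0.844 m/s × 1.296 d × 86400 s/d = 94480 m ≈ 94.5 km.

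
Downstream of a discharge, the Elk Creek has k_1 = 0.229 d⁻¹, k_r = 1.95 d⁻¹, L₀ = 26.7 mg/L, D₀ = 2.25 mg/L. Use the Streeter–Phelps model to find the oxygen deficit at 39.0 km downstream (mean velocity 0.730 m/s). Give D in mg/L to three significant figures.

D ≈ 2.69 mg/L

Travel time t = x/v = 39.0 km / (0.730 m/s) = 39000 m / 0.730 m/s = 53420 s = 0.6183 d.
k_1 L₀/(k_r−k_1) = 0.229×26.7/(1.95−0.229) = 6.114/1.721 = 3.553 mg/L.
e^(−k_1 t) = e^(−0.229×0.6183) = 0.8680; e^(−k_r t) = e^(−1.95×0.6183) = 0.2995.
D = 3.553 × (0.8680 − 0.2995) + 2.25 × 0.2995 = 2.020 + 0.6738 = 2.694 mg/L.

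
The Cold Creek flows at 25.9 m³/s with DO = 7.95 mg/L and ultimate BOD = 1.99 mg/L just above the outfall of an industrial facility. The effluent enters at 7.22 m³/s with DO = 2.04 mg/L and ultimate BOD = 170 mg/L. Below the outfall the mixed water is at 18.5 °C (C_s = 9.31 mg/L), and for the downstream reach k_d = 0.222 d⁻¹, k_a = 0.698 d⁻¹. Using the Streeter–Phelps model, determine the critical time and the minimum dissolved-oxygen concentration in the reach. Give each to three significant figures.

Mixed DO = (25.9×7.95 + 7.22×2.04)/(25.9+7.22) = 220.6/33.12 = 6.662 mg/L.
Mixed L₀ = (25.9×1.99 + 7.22×170)/(33.12) = 1279/33.12 = 38.62 mg/L.
Initial deficit D₀ = C_s − DO₀ = 9.31 − 6.662 = 2.648 mg/L.
t_c = (1/0.4760) ln[(0.698/0.222)(1 − 2.648×0.4760/(0.222×38.62))] = 2.101 × ln(2.682) = 2.072 d.
D_c = (0.222/0.698) × 38.62 × e^(−0.222×2.072) = 0.3181 × 38.62 × 0.6312 = 7.753 mg/L.
Minimum DO = 9.31 − 7.753 = 1.557 mg/L.

t_c ≈ 2.07 d; minimum DO ≈ 1.56 mg/L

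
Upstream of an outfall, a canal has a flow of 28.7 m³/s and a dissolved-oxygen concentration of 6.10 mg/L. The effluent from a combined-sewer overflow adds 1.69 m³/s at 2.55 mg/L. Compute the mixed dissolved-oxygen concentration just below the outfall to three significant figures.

Flow-weighted mixing: C = (Q_r C_r + Q_w C_w)/(Q_r + Q_w)
= (28.7×6.10 + 1.69×2.55)/(28.7 + 1.69) = 179.4/30.39 = 5.903 mg/L.

5.90 mg/L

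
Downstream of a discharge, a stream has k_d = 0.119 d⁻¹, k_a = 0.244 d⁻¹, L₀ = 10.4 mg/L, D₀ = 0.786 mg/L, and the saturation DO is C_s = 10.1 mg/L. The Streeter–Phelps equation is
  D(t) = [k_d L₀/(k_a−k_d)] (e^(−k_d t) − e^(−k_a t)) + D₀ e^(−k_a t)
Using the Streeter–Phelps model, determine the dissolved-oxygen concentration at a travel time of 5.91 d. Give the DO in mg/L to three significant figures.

DO ≈ 7.35 mg/L

k_d L₀/(k_a−k_d) = 0.119×10.4/(0.244−0.119) = 1.238/0.1250 = 9.901 mg/L.
e^(−k_d t) = e^(−0.119×5.910) = 0.4950; e^(−k_a t) = e^(−0.244×5.910) = 0.2364.
D = 9.901 × (0.4950 − 0.2364) + 0.786 × 0.2364 = 2.559 + 0.1858 = 2.745 mg/L.
DO = C_s − D = 10.1 − 2.745 = 7.355 mg/L.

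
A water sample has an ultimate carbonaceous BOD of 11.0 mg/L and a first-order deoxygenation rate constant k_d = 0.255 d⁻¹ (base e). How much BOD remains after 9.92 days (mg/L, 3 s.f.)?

L ≈ 0.877 mg/L

L_t = L₀ e^(−k_d t) = 11.0 × e^(−0.255×9.92) = 11.0 × 0.07969 = 0.8766 mg/L.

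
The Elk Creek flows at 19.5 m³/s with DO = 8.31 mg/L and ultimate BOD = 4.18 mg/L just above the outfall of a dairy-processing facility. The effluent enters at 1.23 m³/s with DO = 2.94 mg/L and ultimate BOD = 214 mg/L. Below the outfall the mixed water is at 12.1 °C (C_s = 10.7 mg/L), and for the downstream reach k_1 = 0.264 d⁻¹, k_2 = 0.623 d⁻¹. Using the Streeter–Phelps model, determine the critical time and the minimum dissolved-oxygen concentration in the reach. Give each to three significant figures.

t_c ≈ 1.69 d; minimum DO ≈ 6.19 mg/L

Mixed DO = (19.5×8.31 + 1.23×2.94)/(19.5+1.23) = 165.7/20.73 = 7.991 mg/L.
Mixed L₀ = (19.5×4.18 + 1.23×214)/(20.73) = 344.7/20.73 = 16.63 mg/L.
Initial deficit D₀ = C_s − DO₀ = 10.7 − 7.991 = 2.709 mg/L.
t_c = (1/0.3590) ln[(0.623/0.264)(1 − 2.709×0.3590/(0.264×16.63))] = 2.786 × ln(1.837) = 1.694 d.
D_c = (0.264/0.623) × 16.63 × e^(−0.264×1.694) = 0.4238 × 16.63 × 0.6394 = 4.506 mg/L.
Minimum DO = 10.7 − 4.506 = 6.194 mg/L.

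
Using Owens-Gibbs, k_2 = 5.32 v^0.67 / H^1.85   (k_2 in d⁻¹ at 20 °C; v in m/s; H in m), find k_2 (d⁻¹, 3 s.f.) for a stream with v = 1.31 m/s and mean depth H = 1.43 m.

k_2 ≈ 3.29 d⁻¹

k_2 = 5.32 × 1.31^0.67 / 1.43^1.85 = 5.32 × 1.198 / 1.938 = 3.289 d⁻¹.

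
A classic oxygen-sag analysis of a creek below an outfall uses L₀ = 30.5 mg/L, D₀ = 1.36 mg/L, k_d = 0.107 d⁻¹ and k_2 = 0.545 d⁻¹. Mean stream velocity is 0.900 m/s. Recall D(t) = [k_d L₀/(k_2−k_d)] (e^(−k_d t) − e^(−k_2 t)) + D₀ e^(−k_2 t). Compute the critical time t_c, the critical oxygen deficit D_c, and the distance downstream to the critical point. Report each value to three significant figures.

t_c ≈ 3.26 d; D_c ≈ 4.23 mg/L; x_c ≈ 253 km

At the critical point dD/dt = 0, so k_d L₀ e^(−k_d t) = k_2 D. Substituting D(t) from the Streeter–Phelps equation and solving for t gives
t_c = ln[(k_2/k_d)(1 − D₀(k_2−k_d)/(k_d L₀))] / (k_2−k_d).
Here k_2−k_d = 0.4380 d⁻¹ and 1 − D₀(k_2−k_d)/(k_d L₀) = 1 − 1.36×0.4380/(0.107×30.5) = 0.8175, so
t_c = ln(5.093 × 0.8175) / 0.4380 = 1.426 / 0.4380 = 3.257 d.
L(t_c) = L₀ e^(−k_d t_c) = 30.5 × 0.7058 = 21.53 mg/L, and at the critical point k_2 D_c = k_d L, so D_c = (0.107/0.545) × 21.53 = 4.226 mg/L.
x_c = v t_c = 0.900 m/s × 3.257 d × 86400 s/d = 253200 m ≈ 253 km.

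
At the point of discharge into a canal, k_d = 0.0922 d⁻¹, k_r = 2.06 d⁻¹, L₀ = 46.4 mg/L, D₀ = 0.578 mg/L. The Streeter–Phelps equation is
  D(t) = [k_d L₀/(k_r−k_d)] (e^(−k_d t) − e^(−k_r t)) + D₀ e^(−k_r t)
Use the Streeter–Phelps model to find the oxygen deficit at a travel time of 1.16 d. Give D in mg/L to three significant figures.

k_d L₀/(k_r−k_d) = 0.0922×46.4/(2.06−0.0922) = 4.278/1.968 = 2.174 mg/L.
e^(−k_d t) = e^(−0.0922×1.160) = 0.8986; e^(−k_r t) = e^(−2.06×1.160) = 0.09167.
D = 2.174 × (0.8986 − 0.09167) + 0.578 × 0.09167 = 1.754 + 0.05298 = 1.807 mg/L.

D ≈ 1.81 mg/L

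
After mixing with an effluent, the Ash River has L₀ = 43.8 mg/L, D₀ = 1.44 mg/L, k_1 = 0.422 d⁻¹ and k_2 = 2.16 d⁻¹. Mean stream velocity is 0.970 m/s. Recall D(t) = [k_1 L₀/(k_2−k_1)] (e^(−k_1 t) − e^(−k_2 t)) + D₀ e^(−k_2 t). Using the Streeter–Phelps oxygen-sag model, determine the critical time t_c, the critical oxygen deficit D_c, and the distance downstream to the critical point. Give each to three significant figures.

t_c = [1/(k_2−k_1)] ln[(k_2/k_1)(1 − D₀(k_2−k_1)/(k_1 L₀))]
= [1/(2.16−0.422)] ln[(2.16/0.422)(1 − 1.44×1.738/(0.422×43.8))]
= (1/1.738) ln[5.118 × 0.8646] = 0.5754 × ln(4.425) = 0.5754 × 1.487 = 0.8558 d.
L(t_c) = L₀ e^(−k_1 t_c) = 43.8 × 0.6969 = 30.52 mg/L, and at the critical point k_2 D_c = k_1 L, so D_c = (0.422/2.16) × 30.52 = 5.963 mg/L.
x_c = v t_c = 0.970 m/s × 0.8558 d × 86400 s/d = 71720 m ≈ 71.7 km.

t_c ≈ 0.856 d; D_c ≈ 5.96 mg/L; x_c ≈ 71.7 km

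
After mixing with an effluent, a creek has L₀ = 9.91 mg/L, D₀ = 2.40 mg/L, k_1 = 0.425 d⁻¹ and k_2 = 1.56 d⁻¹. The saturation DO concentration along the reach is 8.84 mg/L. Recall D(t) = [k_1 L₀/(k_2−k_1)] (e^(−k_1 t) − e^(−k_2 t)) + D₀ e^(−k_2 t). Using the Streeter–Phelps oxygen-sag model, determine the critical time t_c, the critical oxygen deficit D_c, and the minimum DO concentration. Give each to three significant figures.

t_c ≈ 0.229 d; D_c ≈ 2.45 mg/L; min DO ≈ 6.39 mg/L

With k_2/k_1 = 3.671 and 1 − D₀(k_2−k_1)/(k_1 L₀) = 0.3532,
t_c = ln(3.671 × 0.3532) / (1.56 − 0.425) = ln(1.297) / 1.135 = 0.2597/1.135 = 0.2288 d.
L(t_c) = L₀ e^(−k_1 t_c) = 9.91 × 0.9073 = 8.992 mg/L, and at the critical point k_2 D_c = k_1 L, so D_c = (0.425/1.56) × 8.992 = 2.450 mg/L.
Minimum DO = C_s − D_c = 8.84 − 2.450 = 6.390 mg/L.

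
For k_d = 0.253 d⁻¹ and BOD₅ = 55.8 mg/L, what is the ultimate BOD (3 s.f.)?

BOD₅ = L₀(1 − e^(−5k_d)) ⇒ L₀ = BOD₅ / (1 − e^(−5×0.253))
= 55.8 / (1 − 0.2822) = 55.8 / 0.7178 = 77.74 mg/L.

L₀ ≈ 77.7 mg/L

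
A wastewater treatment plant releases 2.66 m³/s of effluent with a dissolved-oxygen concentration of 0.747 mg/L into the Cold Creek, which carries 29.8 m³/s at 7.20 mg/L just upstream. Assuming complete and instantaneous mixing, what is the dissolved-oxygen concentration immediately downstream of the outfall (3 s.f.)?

Flow-weighted mixing: C = (Q_r C_r + Q_w C_w)/(Q_r + Q_w)
= (29.8×7.20 + 2.66×0.747)/(29.8 + 2.66) = 216.5/32.46 = 6.671 mg/L.

6.67 mg/L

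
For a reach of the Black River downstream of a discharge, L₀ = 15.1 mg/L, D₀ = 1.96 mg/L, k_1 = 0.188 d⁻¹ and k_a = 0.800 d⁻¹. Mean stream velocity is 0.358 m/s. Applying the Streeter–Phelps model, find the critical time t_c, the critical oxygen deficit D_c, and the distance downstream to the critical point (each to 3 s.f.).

t_c = [1/(k_a−k_1)] ln[(k_a/k_1)(1 − D₀(k_a−k_1)/(k_1 L₀))]
= [1/(0.800−0.188)] ln[(0.800/0.188)(1 − 1.96×0.6120/(0.188×15.1))]
= (1/0.6120) ln[4.255 × 0.5775] = 1.634 × ln(2.457) = 1.634 × 0.8990 = 1.469 d.
L(t_c) = L₀ e^(−k_1 t_c) = 15.1 × 0.7587 = 11.46 mg/L, and at the critical point k_a D_c = k_1 L, so D_c = (0.188/0.800) × 11.46 = 2.692 mg/L.
x_c = v t_c = 0.358 m/s × 1.469 d × 86400 s/d = 45440 m ≈ 45.4 km.

t_c ≈ 1.47 d; D_c ≈ 2.69 mg/L; x_c ≈ 45.4 km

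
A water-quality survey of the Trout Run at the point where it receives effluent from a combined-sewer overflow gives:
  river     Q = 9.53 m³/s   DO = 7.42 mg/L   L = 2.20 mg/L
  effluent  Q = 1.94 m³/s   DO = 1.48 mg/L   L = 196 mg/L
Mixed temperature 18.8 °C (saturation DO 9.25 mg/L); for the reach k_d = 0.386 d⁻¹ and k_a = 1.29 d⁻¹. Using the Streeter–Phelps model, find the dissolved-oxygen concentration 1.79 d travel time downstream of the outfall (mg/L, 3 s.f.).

Mixed DO = (9.53×7.42 + 1.94×1.48)/(9.53+1.94) = 73.58/11.47 = 6.415 mg/L.
Mixed L₀ = (9.53×2.20 + 1.94×196)/(11.47) = 401.2/11.47 = 34.98 mg/L.
Initial deficit D₀ = C_s − DO₀ = 9.25 − 6.415 = 2.835 mg/L.
D(1.79) = [0.386×34.98/(1.29−0.386)](e^(−0.386×1.79) − e^(−1.29×1.79)) + 2.835 e^(−1.29×1.79)
= 14.94 × (0.5011 − 0.09935) + 2.835 × 0.09935 = 6.282 mg/L.
DO = 9.25 − 6.282 = 2.968 mg/L.

DO ≈ 2.97 mg/L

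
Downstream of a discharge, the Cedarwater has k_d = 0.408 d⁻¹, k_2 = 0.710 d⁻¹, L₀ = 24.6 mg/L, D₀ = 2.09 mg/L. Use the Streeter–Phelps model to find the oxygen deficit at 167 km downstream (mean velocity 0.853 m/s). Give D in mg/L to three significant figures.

D ≈ 6.95 mg/L

Travel time t = x/v = 167 km / (0.853 m/s) = 167000 m / 0.853 m/s = 195800 s = 2.266 d.
k_d L₀/(k_2−k_d) = 0.408×24.6/(0.710−0.408) = 10.04/0.3020 = 33.23 mg/L.
e^(−k_d t) = e^(−0.408×2.266) = 0.3967; e^(−k_2 t) = e^(−0.710×2.266) = 0.2001.
D = 33.23 × (0.3967 − 0.2001) + 2.09 × 0.2001 = 6.534 + 0.4183 = 6.952 mg/L.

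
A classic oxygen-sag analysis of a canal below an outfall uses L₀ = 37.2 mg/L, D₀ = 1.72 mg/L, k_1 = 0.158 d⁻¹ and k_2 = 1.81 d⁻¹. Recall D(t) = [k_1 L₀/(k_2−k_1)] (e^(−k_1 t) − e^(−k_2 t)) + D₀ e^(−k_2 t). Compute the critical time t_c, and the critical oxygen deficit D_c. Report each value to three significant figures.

t_c ≈ 1.08 d; D_c ≈ 2.74 mg/L

t_c = [1/(k_2−k_1)] ln[(k_2/k_1)(1 − D₀(k_2−k_1)/(k_1 L₀))]
= [1/(1.81−0.158)] ln[(1.81/0.158)(1 − 1.72×1.652/(0.158×37.2))]
= (1/1.652) ln[11.46 × 0.5166] = 0.6053 × ln(5.918) = 0.6053 × 1.778 = 1.076 d.
L(t_c) = L₀ e^(−k_1 t_c) = 37.2 × 0.8436 = 31.38 mg/L, and at the critical point k_2 D_c = k_1 L, so D_c = (0.158/1.81) × 31.38 = 2.740 mg/L.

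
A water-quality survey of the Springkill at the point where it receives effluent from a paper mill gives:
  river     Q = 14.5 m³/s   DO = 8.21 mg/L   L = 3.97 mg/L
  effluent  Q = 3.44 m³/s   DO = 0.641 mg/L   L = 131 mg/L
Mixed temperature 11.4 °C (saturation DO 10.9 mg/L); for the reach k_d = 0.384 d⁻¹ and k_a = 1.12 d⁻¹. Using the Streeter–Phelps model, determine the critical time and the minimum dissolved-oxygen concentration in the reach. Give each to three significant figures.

Mixed DO = (14.5×8.21 + 3.44×0.641)/(14.5+3.44) = 121.3/17.94 = 6.759 mg/L.
Mixed L₀ = (14.5×3.97 + 3.44×131)/(17.94) = 508.2/17.94 = 28.33 mg/L.
Initial deficit D₀ = C_s − DO₀ = 10.9 − 6.759 = 4.141 mg/L.
t_c = (1/0.7360) ln[(1.12/0.384)(1 − 4.141×0.7360/(0.384×28.33))] = 1.359 × ln(2.099) = 1.008 d.
D_c = (0.384/1.12) × 28.33 × e^(−0.384×1.008) = 0.3429 × 28.33 × 0.6791 = 6.596 mg/L.
Minimum DO = 10.9 − 6.596 = 4.304 mg/L.

t_c ≈ 1.01 d; minimum DO ≈ 4.30 mg/L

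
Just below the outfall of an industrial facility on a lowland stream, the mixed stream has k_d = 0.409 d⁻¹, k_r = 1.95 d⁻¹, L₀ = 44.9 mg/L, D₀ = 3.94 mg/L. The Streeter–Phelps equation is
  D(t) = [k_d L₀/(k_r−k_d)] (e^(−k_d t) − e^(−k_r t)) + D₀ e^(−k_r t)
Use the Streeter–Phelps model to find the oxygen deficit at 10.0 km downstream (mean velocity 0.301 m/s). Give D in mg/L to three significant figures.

D ≈ 6.41 mg/L

Travel time t = x/v = 10.0 km / (0.301 m/s) = 10000 m / 0.301 m/s = 33220 s = 0.3845 d.
k_d L₀/(k_r−k_d) = 0.409×44.9/(1.95−0.409) = 18.36/1.541 = 11.92 mg/L.
e^(−k_d t) = e^(−0.409×0.3845) = 0.8545; e^(−k_r t) = e^(−1.95×0.3845) = 0.4725.
D = 11.92 × (0.8545 − 0.4725) + 3.94 × 0.4725 = 4.553 + 1.861 = 6.414 mg/L.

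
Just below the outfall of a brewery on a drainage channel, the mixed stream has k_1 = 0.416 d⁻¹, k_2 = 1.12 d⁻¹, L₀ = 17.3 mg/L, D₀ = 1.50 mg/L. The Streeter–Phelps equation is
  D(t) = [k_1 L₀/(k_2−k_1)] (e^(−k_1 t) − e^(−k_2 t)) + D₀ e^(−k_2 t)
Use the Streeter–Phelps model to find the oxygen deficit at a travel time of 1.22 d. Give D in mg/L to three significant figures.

k_1 L₀/(k_2−k_1) = 0.416×17.3/(1.12−0.416) = 7.197/0.7040 = 10.22 mg/L.
e^(−k_1 t) = e^(−0.416×1.220) = 0.6020; e^(−k_2 t) = e^(−1.12×1.220) = 0.2550.
D = 10.22 × (0.6020 − 0.2550) + 1.50 × 0.2550 = 3.547 + 0.3825 = 3.929 mg/L.

D ≈ 3.93 mg/L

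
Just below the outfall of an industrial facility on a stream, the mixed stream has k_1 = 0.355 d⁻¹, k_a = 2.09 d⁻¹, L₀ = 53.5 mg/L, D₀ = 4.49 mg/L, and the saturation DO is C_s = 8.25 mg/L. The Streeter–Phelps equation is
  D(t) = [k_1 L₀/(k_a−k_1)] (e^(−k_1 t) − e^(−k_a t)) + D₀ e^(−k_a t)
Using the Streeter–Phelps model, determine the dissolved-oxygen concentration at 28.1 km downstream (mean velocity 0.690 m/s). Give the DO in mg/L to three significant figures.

DO ≈ 1.40 mg/L

Travel time t = x/v = 28.1 km / (0.690 m/s) = 28100 m / 0.690 m/s = 40720 s = 0.4713 d.
k_1 L₀/(k_a−k_1) = 0.355×53.5/(2.09−0.355) = 18.99/1.735 = 10.95 mg/L.
e^(−k_1 t) = e^(−0.355×0.4713) = 0.8459; e^(−k_a t) = e^(−2.09×0.4713) = 0.3734.
D = 10.95 × (0.8459 − 0.3734) + 4.49 × 0.3734 = 5.173 + 1.677 = 6.849 mg/L.
DO = C_s − D = 8.25 − 6.849 = 1.401 mg/L.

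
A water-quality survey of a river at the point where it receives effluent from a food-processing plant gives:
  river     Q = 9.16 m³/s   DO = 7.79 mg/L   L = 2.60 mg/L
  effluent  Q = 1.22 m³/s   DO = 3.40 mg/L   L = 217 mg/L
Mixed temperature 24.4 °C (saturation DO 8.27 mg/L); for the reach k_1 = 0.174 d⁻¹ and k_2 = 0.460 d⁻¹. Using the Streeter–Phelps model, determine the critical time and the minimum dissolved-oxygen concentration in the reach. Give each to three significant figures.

t_c ≈ 3.19 d; minimum DO ≈ 2.23 mg/L

Mixed DO = (9.16×7.79 + 1.22×3.40)/(9.16+1.22) = 75.50/10.38 = 7.274 mg/L.
Mixed L₀ = (9.16×2.60 + 1.22×217)/(10.38) = 288.6/10.38 = 27.80 mg/L.
Initial deficit D₀ = C_s − DO₀ = 8.27 − 7.274 = 0.9960 mg/L.
t_c = (1/0.2860) ln[(0.460/0.174)(1 − 0.9960×0.2860/(0.174×27.80))] = 3.497 × ln(2.488) = 3.187 d.
D_c = (0.174/0.460) × 27.80 × e^(−0.174×3.187) = 0.3783 × 27.80 × 0.5743 = 6.039 mg/L.
Minimum DO = 8.27 − 6.039 = 2.231 mg/L.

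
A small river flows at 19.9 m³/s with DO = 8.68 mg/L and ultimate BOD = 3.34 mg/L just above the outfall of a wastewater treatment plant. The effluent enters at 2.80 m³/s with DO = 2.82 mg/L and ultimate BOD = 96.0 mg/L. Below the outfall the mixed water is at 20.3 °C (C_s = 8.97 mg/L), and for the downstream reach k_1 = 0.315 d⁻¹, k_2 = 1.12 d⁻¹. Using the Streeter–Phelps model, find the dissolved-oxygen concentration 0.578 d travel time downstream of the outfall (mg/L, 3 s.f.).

DO ≈ 6.65 mg/L

Mixed DO = (19.9×8.68 + 2.80×2.82)/(19.9+2.80) = 180.6/22.70 = 7.957 mg/L.
Mixed L₀ = (19.9×3.34 + 2.80×96.0)/(22.70) = 335.3/22.70 = 14.77 mg/L.
Initial deficit D₀ = C_s − DO₀ = 8.97 − 7.957 = 1.013 mg/L.
D(0.578) = [0.315×14.77/(1.12−0.315)](e^(−0.315×0.578) − e^(−1.12×0.578)) + 1.013 e^(−1.12×0.578)
= 5.779 × (0.8335 − 0.5234) + 1.013 × 0.5234 = 2.322 mg/L.
DO = 8.97 − 2.322 = 6.648 mg/L.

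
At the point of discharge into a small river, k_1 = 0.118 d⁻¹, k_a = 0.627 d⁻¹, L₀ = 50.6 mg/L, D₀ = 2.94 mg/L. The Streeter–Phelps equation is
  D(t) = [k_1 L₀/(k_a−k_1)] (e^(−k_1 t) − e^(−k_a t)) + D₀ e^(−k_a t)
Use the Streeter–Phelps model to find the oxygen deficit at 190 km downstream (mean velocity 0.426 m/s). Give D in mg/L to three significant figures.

Travel time t = x/v = 190 km / (0.426 m/s) = 190000 m / 0.426 m/s = 446000 s = 5.162 d.
k_1 L₀/(k_a−k_1) = 0.118×50.6/(0.627−0.118) = 5.971/0.5090 = 11.73 mg/L.
e^(−k_1 t) = e^(−0.118×5.162) = 0.5438; e^(−k_a t) = e^(−0.627×5.162) = 0.03929.
D = 11.73 × (0.5438 − 0.03929) + 2.94 × 0.03929 = 5.918 + 0.1155 = 6.034 mg/L.

D ≈ 6.03 mg/L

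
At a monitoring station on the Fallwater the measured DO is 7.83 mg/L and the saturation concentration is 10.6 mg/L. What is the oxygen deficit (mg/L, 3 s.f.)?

D = C_s − C = 10.6 − 7.83 = 2.77 mg/L.

D ≈ 2.77 mg/L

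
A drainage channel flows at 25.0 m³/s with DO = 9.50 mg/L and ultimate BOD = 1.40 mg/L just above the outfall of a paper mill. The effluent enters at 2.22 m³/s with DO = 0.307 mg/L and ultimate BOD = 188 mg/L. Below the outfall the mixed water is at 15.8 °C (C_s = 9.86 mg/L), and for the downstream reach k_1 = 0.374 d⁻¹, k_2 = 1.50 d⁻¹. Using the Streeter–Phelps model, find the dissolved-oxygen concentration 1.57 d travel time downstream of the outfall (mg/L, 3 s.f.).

DO ≈ 7.21 mg/L

Mixed DO = (25.0×9.50 + 2.22×0.307)/(25.0+2.22) = 238.2/27.22 = 8.750 mg/L.
Mixed L₀ = (25.0×1.40 + 2.22×188)/(27.22) = 452.4/27.22 = 16.62 mg/L.
Initial deficit D₀ = C_s − DO₀ = 9.86 − 8.750 = 1.110 mg/L.
D(1.57) = [0.374×16.62/(1.50−0.374)](e^(−0.374×1.57) − e^(−1.50×1.57)) + 1.110 e^(−1.50×1.57)
= 5.520 × (0.5559 − 0.09489) + 1.110 × 0.09489 = 2.650 mg/L.
DO = 9.86 − 2.650 = 7.210 mg/L.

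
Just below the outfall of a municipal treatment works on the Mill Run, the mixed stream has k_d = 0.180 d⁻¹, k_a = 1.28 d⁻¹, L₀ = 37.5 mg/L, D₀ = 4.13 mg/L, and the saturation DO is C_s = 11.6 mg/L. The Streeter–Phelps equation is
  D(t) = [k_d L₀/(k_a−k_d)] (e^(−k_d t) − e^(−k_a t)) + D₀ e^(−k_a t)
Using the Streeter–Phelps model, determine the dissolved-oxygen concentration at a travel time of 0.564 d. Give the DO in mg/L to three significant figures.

DO ≈ 7.03 mg/L

k_d L₀/(k_a−k_d) = 0.180×37.5/(1.28−0.180) = 6.750/1.100 = 6.136 mg/L.
e^(−k_d t) = e^(−0.180×0.5640) = 0.9035; e^(−k_a t) = e^(−1.28×0.5640) = 0.4858.
D = 6.136 × (0.9035 − 0.4858) + 4.13 × 0.4858 = 2.563 + 2.006 = 4.569 mg/L.
DO = C_s − D = 11.6 − 4.569 = 7.031 mg/L.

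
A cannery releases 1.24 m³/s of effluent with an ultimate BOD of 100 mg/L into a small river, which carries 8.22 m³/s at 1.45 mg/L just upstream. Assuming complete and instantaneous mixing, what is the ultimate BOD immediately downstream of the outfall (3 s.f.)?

Flow-weighted mixing: C = (Q_r C_r + Q_w C_w)/(Q_r + Q_w)
= (8.22×1.45 + 1.24×100)/(8.22 + 1.24) = 135.9/9.460 = 14.37 mg/L.

14.4 mg/L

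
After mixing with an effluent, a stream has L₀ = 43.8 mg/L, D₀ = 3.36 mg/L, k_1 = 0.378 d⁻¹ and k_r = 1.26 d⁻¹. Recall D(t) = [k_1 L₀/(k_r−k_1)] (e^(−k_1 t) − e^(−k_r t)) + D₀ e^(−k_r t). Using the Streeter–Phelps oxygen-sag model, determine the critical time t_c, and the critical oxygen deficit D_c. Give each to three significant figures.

t_c ≈ 1.14 d; D_c ≈ 8.54 mg/L

t_c = [1/(k_r−k_1)] ln[(k_r/k_1)(1 − D₀(k_r−k_1)/(k_1 L₀))]
= [1/(1.26−0.378)] ln[(1.26/0.378)(1 − 3.36×0.8820/(0.378×43.8))]
= (1/0.8820) ln[3.333 × 0.8210] = 1.134 × ln(2.737) = 1.134 × 1.007 = 1.141 d.
D_c = (k_1/k_r) L₀ e^(−k_1 t_c) = (0.378/1.26) × 43.8 × e^(−0.378×1.141) = 0.3000 × 43.8 × 0.6496 = 8.535 mg/L.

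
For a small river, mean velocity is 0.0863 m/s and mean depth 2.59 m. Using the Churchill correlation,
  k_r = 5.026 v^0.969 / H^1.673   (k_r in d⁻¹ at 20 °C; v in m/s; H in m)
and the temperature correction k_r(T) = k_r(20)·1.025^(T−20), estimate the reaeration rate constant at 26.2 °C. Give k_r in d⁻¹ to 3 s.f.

k_r(20) = 5.026 × 0.0863^0.969 / 2.59^1.673 = 5.026 × 0.09311 / 4.914 = 0.09523 d⁻¹.
k_r(26.2) = 0.09523 × 1.025^(26.2−20) = 0.09523 × 1.165 = 0.1110 d⁻¹.

k_r ≈ 0.111 d⁻¹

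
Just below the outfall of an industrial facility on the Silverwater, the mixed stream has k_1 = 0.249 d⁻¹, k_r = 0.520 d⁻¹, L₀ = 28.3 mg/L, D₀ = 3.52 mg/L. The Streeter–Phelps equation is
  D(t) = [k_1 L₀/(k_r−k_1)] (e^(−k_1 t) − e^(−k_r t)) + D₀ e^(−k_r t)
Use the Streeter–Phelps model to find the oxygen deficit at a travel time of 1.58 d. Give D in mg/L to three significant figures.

D ≈ 7.66 mg/L

k_1 L₀/(k_r−k_1) = 0.249×28.3/(0.520−0.249) = 7.047/0.2710 = 26.00 mg/L.
e^(−k_1 t) = e^(−0.249×1.580) = 0.6747; e^(−k_r t) = e^(−0.520×1.580) = 0.4397.
D = 26.00 × (0.6747 − 0.4397) + 3.52 × 0.4397 = 6.111 + 1.548 = 7.659 mg/L.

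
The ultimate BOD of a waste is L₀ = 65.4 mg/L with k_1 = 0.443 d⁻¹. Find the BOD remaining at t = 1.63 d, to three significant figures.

L_t = L₀ e^(−k_1 t) = 65.4 × e^(−0.443×1.63) = 65.4 × 0.4857 = 31.77 mg/L.

L ≈ 31.8 mg/L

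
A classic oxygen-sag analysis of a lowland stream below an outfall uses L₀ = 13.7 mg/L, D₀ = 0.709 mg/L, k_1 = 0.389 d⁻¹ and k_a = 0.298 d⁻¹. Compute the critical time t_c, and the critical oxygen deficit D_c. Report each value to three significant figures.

t_c = [1/(k_a−k_1)] ln[(k_a/k_1)(1 − D₀(k_a−k_1)/(k_1 L₀))]
= [1/(0.298−0.389)] ln[(0.298/0.389)(1 − 0.709×-0.09100/(0.389×13.7))]
= (1/-0.09100) ln[0.7661 × 1.012] = -10.99 × ln(0.7753) = -10.99 × -0.2545 = 2.796 d.
L(t_c) = L₀ e^(−k_1 t_c) = 13.7 × 0.3370 = 4.617 mg/L, and at the critical point k_a D_c = k_1 L, so D_c = (0.389/0.298) × 4.617 = 6.027 mg/L.

t_c ≈ 2.80 d; D_c ≈ 6.03 mg/L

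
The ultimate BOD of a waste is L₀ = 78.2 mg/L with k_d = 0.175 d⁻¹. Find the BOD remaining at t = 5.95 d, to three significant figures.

L_t = L₀ e^(−k_d t) = 78.2 × e^(−0.175×5.95) = 78.2 × 0.3530 = 27.61 mg/L.

L ≈ 27.6 mg/L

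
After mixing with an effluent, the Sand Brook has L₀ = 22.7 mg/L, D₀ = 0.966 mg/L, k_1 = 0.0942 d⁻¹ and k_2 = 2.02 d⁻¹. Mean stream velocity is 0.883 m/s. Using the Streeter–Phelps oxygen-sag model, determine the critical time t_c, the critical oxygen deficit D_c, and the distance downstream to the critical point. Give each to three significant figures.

t_c ≈ 0.532 d; D_c ≈ 1.01 mg/L; x_c ≈ 40.6 km

With k_2/k_1 = 21.44 and 1 − D₀(k_2−k_1)/(k_1 L₀) = 0.1300,
t_c = ln(21.44 × 0.1300) / (2.02 − 0.0942) = ln(2.788) / 1.926 = 1.025/1.926 = 0.5324 d.
D_c = (k_1/k_2) L₀ e^(−k_1 t_c) = (0.0942/2.02) × 22.7 × e^(−0.0942×0.5324) = 0.04663 × 22.7 × 0.9511 = 1.007 mg/L.
x_c = v t_c = 0.883 m/s × 0.5324 d × 86400 s/d = 40620 m ≈ 40.6 km.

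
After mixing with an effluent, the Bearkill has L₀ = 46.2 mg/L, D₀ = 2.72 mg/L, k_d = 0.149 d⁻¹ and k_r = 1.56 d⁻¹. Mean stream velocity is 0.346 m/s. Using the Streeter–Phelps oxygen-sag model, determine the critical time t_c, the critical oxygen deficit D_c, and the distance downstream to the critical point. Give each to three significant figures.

t_c ≈ 1.09 d; D_c ≈ 3.75 mg/L; x_c ≈ 32.5 km

With k_r/k_d = 10.47 and 1 − D₀(k_r−k_d)/(k_d L₀) = 0.4425,
t_c = ln(10.47 × 0.4425) / (1.56 − 0.149) = ln(4.633) / 1.411 = 1.533/1.411 = 1.087 d.
L(t_c) = L₀ e^(−k_d t_c) = 46.2 × 0.8505 = 39.29 mg/L, and at the critical point k_r D_c = k_d L, so D_c = (0.149/1.56) × 39.29 = 3.753 mg/L.
x_c = v t_c = 0.346 m/s × 1.087 d × 86400 s/d = 32480 m ≈ 32.5 km.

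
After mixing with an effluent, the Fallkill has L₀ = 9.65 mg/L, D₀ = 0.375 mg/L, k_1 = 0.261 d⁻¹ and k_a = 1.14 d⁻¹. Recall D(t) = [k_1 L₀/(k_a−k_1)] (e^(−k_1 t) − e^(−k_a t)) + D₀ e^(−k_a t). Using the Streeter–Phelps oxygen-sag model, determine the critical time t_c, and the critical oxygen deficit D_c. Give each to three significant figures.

t_c = [1/(k_a−k_1)] ln[(k_a/k_1)(1 − D₀(k_a−k_1)/(k_1 L₀))]
= [1/(1.14−0.261)] ln[(1.14/0.261)(1 − 0.375×0.8790/(0.261×9.65))]
= (1/0.8790) ln[4.368 × 0.8691] = 1.138 × ln(3.796) = 1.138 × 1.334 = 1.518 d.
L(t_c) = L₀ e^(−k_1 t_c) = 9.65 × 0.6729 = 6.494 mg/L, and at the critical point k_a D_c = k_1 L, so D_c = (0.261/1.14) × 6.494 = 1.487 mg/L.

t_c ≈ 1.52 d; D_c ≈ 1.49 mg/L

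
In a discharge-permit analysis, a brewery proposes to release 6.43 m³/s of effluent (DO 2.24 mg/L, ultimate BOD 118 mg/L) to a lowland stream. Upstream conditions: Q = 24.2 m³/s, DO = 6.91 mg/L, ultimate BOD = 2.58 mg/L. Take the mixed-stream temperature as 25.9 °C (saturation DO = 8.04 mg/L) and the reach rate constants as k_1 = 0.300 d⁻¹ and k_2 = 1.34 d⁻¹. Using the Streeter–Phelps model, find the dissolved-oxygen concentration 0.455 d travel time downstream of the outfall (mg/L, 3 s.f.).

Mixed DO = (24.2×6.91 + 6.43×2.24)/(24.2+6.43) = 181.6/30.63 = 5.930 mg/L.
Mixed L₀ = (24.2×2.58 + 6.43×118)/(30.63) = 821.2/30.63 = 26.81 mg/L.
Initial deficit D₀ = C_s − DO₀ = 8.04 − 5.930 = 2.110 mg/L.
D(0.455) = [0.300×26.81/(1.34−0.300)](e^(−0.300×0.455) − e^(−1.34×0.455)) + 2.110 e^(−1.34×0.455)
= 7.734 × (0.8724 − 0.5435) + 2.110 × 0.5435 = 3.691 mg/L.
DO = 8.04 − 3.691 = 4.349 mg/L.

DO ≈ 4.35 mg/L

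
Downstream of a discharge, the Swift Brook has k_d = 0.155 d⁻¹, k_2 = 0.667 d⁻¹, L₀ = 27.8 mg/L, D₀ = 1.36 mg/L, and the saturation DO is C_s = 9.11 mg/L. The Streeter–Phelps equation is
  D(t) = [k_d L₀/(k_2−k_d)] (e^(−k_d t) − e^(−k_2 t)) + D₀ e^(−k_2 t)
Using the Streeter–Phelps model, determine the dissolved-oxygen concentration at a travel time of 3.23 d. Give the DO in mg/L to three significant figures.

DO ≈ 4.83 mg/L

k_d L₀/(k_2−k_d) = 0.155×27.8/(0.667−0.155) = 4.309/0.5120 = 8.416 mg/L.
e^(−k_d t) = e^(−0.155×3.230) = 0.6061; e^(−k_2 t) = e^(−0.667×3.230) = 0.1160.
D = 8.416 × (0.6061 − 0.1160) + 1.36 × 0.1160 = 4.125 + 0.1577 = 4.283 mg/L.
DO = C_s − D = 9.11 − 4.283 = 4.827 mg/L.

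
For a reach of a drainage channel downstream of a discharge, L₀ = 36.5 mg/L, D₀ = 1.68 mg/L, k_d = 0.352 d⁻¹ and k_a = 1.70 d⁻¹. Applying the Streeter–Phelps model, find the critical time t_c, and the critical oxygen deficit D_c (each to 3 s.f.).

t_c ≈ 1.02 d; D_c ≈ 5.27 mg/L

At the critical point dD/dt = 0, so k_d L₀ e^(−k_d t) = k_a D. Substituting D(t) from the Streeter–Phelps equation and solving for t gives
t_c = ln[(k_a/k_d)(1 − D₀(k_a−k_d)/(k_d L₀))] / (k_a−k_d).
Here k_a−k_d = 1.348 d⁻¹ and 1 − D₀(k_a−k_d)/(k_d L₀) = 1 − 1.68×1.348/(0.352×36.5) = 0.8237, so
t_c = ln(4.830 × 0.8237) / 1.348 = 1.381 / 1.348 = 1.024 d.
L(t_c) = L₀ e^(−k_d t_c) = 36.5 × 0.6973 = 25.45 mg/L, and at the critical point k_a D_c = k_d L, so D_c = (0.352/1.70) × 25.45 = 5.270 mg/L.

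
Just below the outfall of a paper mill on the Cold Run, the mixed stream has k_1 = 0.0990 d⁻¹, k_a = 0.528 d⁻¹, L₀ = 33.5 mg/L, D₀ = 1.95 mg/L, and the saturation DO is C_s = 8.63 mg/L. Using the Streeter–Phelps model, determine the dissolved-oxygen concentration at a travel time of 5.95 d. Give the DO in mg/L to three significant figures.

k_1 L₀/(k_a−k_1) = 0.0990×33.5/(0.528−0.0990) = 3.317/0.4290 = 7.731 mg/L.
e^(−k_1 t) = e^(−0.0990×5.950) = 0.5549; e^(−k_a t) = e^(−0.528×5.950) = 0.04321.
D = 7.731 × (0.5549 − 0.04321) + 1.95 × 0.04321 = 3.955 + 0.08427 = 4.040 mg/L.
DO = C_s − D = 8.63 − 4.040 = 4.590 mg/L.

DO ≈ 4.59 mg/L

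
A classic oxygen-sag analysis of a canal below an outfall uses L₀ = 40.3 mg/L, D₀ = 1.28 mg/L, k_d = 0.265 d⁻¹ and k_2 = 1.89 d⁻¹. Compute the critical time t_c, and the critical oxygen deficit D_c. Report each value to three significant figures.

t_c = [1/(k_2−k_d)] ln[(k_2/k_d)(1 − D₀(k_2−k_d)/(k_d L₀))]
= [1/(1.89−0.265)] ln[(1.89/0.265)(1 − 1.28×1.625/(0.265×40.3))]
= (1/1.625) ln[7.132 × 0.8052] = 0.6154 × ln(5.743) = 0.6154 × 1.748 = 1.076 d.
L(t_c) = L₀ e^(−k_d t_c) = 40.3 × 0.7520 = 30.30 mg/L, and at the critical point k_2 D_c = k_d L, so D_c = (0.265/1.89) × 30.30 = 4.249 mg/L.

t_c ≈ 1.08 d; D_c ≈ 4.25 mg/L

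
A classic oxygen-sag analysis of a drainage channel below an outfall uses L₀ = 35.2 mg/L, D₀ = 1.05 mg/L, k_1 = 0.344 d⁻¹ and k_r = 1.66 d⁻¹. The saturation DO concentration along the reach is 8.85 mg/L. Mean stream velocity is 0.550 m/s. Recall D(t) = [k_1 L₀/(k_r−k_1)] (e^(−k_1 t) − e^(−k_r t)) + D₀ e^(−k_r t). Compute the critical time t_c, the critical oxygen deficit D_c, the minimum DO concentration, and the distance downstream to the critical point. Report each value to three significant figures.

With k_r/k_1 = 4.826 and 1 − D₀(k_r−k_1)/(k_1 L₀) = 0.8859,
t_c = ln(4.826 × 0.8859) / (1.66 − 0.344) = ln(4.275) / 1.316 = 1.453/1.316 = 1.104 d.
D_c = (k_1/k_r) L₀ e^(−k_1 t_c) = (0.344/1.66) × 35.2 × e^(−0.344×1.104) = 0.2072 × 35.2 × 0.6840 = 4.990 mg/L.
Minimum DO = C_s − D_c = 8.85 − 4.990 = 3.860 mg/L.
x_c = v t_c = 0.550 m/s × 1.104 d × 86400 s/d = 52460 m ≈ 52.5 km.

t_c ≈ 1.10 d; D_c ≈ 4.99 mg/L; min DO ≈ 3.86 mg/L; x_c ≈ 52.5 km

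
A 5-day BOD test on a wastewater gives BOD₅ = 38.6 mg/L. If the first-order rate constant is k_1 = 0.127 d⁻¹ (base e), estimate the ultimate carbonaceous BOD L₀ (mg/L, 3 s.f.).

BOD₅ = L₀(1 − e^(−5k_1)) ⇒ L₀ = BOD₅ / (1 − e^(−5×0.127))
= 38.6 / (1 − 0.5299) = 38.6 / 0.4701 = 82.12 mg/L.

L₀ ≈ 82.1 mg/L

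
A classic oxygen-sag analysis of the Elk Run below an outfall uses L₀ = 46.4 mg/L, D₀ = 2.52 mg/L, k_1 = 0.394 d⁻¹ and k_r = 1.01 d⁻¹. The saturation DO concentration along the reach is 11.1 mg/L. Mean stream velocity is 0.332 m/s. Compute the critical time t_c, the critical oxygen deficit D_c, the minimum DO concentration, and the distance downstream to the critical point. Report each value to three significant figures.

t_c ≈ 1.38 d; D_c ≈ 10.5 mg/L; min DO ≈ 0.608 mg/L; x_c ≈ 39.7 km

t_c = [1/(k_r−k_1)] ln[(k_r/k_1)(1 − D₀(k_r−k_1)/(k_1 L₀))]
= [1/(1.01−0.394)] ln[(1.01/0.394)(1 − 2.52×0.6160/(0.394×46.4))]
= (1/0.6160) ln[2.563 × 0.9151] = 1.623 × ln(2.346) = 1.623 × 0.8526 = 1.384 d.
L(t_c) = L₀ e^(−k_1 t_c) = 46.4 × 0.5796 = 26.90 mg/L, and at the critical point k_r D_c = k_1 L, so D_c = (0.394/1.01) × 26.90 = 10.49 mg/L.
Minimum DO = C_s − D_c = 11.1 − 10.49 = 0.6081 mg/L.
x_c = v t_c = 0.332 m/s × 1.384 d × 86400 s/d = 39700 m ≈ 39.7 km.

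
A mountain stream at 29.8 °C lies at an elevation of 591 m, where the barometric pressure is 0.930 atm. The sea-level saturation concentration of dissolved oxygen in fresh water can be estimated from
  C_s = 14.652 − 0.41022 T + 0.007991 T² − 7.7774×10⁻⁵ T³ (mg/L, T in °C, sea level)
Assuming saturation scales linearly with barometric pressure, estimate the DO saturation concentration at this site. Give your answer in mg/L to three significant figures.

At sea level: C_s = 14.652 − 0.41022×29.8 + 0.007991×29.8² − 7.7774×10⁻⁵×29.8³ = 7.466 mg/L.
Pressure correction: C_s' = 7.466 × 0.930 = 6.943 mg/L.

C_s ≈ 6.94 mg/L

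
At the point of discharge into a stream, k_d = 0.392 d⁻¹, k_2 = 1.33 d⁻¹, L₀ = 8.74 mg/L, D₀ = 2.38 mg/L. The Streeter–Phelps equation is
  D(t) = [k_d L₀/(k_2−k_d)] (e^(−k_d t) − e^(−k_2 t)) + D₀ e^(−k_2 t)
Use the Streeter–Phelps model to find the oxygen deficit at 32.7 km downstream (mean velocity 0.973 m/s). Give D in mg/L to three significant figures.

D ≈ 2.38 mg/L

Travel time t = x/v = 32.7 km / (0.973 m/s) = 32700 m / 0.973 m/s = 33610 s = 0.3890 d.
k_d L₀/(k_2−k_d) = 0.392×8.74/(1.33−0.392) = 3.426/0.9380 = 3.653 mg/L.
e^(−k_d t) = e^(−0.392×0.3890) = 0.8586; e^(−k_2 t) = e^(−1.33×0.3890) = 0.5961.
D = 3.653 × (0.8586 − 0.5961) + 2.38 × 0.5961 = 0.9587 + 1.419 = 2.377 mg/L.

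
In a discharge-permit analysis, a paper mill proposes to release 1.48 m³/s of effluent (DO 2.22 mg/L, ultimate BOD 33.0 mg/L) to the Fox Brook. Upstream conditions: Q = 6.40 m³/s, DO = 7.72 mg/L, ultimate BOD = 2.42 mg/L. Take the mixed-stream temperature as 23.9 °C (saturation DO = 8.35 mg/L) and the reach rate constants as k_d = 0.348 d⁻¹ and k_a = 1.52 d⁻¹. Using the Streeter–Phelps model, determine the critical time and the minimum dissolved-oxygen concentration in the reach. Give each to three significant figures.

Mixed DO = (6.40×7.72 + 1.48×2.22)/(6.40+1.48) = 52.69/7.880 = 6.687 mg/L.
Mixed L₀ = (6.40×2.42 + 1.48×33.0)/(7.880) = 64.33/7.880 = 8.163 mg/L.
Initial deficit D₀ = C_s − DO₀ = 8.35 − 6.687 = 1.663 mg/L.
t_c = (1/1.172) ln[(1.52/0.348)(1 − 1.663×1.172/(0.348×8.163))] = 0.8532 × ln(1.371) = 0.2694 d.
D_c = (0.348/1.52) × 8.163 × e^(−0.348×0.2694) = 0.2289 × 8.163 × 0.9105 = 1.702 mg/L.
Minimum DO = 8.35 − 1.702 = 6.648 mg/L.

t_c ≈ 0.269 d; minimum DO ≈ 6.65 mg/L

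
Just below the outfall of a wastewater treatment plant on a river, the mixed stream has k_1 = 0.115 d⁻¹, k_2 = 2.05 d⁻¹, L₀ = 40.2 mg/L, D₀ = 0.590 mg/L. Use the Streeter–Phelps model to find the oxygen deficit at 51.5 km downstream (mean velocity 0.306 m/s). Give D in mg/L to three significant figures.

D ≈ 1.88 mg/L

Travel time t = x/v = 51.5 km / (0.306 m/s) = 51500 m / 0.306 m/s = 168300 s = 1.948 d.
k_1 L₀/(k_2−k_1) = 0.115×40.2/(2.05−0.115) = 4.623/1.935 = 2.389 mg/L.
e^(−k_1 t) = e^(−0.115×1.948) = 0.7993; e^(−k_2 t) = e^(−2.05×1.948) = 0.01844.
D = 2.389 × (0.7993 − 0.01844) + 0.590 × 0.01844 = 1.866 + 0.01088 = 1.876 mg/L.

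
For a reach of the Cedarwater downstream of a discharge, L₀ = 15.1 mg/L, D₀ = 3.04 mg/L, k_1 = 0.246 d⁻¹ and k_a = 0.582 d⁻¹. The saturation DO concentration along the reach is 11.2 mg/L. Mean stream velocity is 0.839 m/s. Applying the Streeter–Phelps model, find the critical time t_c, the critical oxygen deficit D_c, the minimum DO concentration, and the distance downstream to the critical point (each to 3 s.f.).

t_c ≈ 1.61 d; D_c ≈ 4.30 mg/L; min DO ≈ 6.90 mg/L; x_c ≈ 116 km

With k_a/k_1 = 2.366 and 1 − D₀(k_a−k_1)/(k_1 L₀) = 0.7250,
t_c = ln(2.366 × 0.7250) / (0.582 − 0.246) = ln(1.715) / 0.3360 = 0.5396/0.3360 = 1.606 d.
L(t_c) = L₀ e^(−k_1 t_c) = 15.1 × 0.6736 = 10.17 mg/L, and at the critical point k_a D_c = k_1 L, so D_c = (0.246/0.582) × 10.17 = 4.300 mg/L.
Minimum DO = C_s − D_c = 11.2 − 4.300 = 6.900 mg/L.
x_c = v t_c = 0.839 m/s × 1.606 d × 86400 s/d = 116400 m ≈ 116 km.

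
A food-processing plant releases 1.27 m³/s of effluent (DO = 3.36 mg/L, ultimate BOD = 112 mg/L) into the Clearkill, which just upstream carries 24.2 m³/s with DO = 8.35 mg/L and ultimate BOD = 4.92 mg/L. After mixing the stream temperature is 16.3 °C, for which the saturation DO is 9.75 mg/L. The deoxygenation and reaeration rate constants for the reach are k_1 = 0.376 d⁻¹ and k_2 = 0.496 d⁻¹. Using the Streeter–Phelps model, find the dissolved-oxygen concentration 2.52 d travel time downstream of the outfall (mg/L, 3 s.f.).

Mixed DO = (24.2×8.35 + 1.27×3.36)/(24.2+1.27) = 206.3/25.47 = 8.101 mg/L.
Mixed L₀ = (24.2×4.92 + 1.27×112)/(25.47) = 261.3/25.47 = 10.26 mg/L.
Initial deficit D₀ = C_s − DO₀ = 9.75 − 8.101 = 1.649 mg/L.
D(2.52) = [0.376×10.26/(0.496−0.376)](e^(−0.376×2.52) − e^(−0.496×2.52)) + 1.649 e^(−0.496×2.52)
= 32.15 × (0.3877 − 0.2865) + 1.649 × 0.2865 = 3.725 mg/L.
DO = 9.75 − 3.725 = 6.025 mg/L.

DO ≈ 6.03 mg/L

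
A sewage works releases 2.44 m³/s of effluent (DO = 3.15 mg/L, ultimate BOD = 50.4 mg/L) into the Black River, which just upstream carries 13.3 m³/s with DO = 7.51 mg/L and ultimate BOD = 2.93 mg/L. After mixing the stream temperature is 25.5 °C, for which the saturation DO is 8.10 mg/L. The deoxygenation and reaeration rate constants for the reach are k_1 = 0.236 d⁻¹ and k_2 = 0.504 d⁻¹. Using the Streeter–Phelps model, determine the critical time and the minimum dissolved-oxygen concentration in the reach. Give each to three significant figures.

t_c ≈ 2.27 d; minimum DO ≈ 5.28 mg/L

Mixed DO = (13.3×7.51 + 2.44×3.15)/(13.3+2.44) = 107.6/15.74 = 6.834 mg/L.
Mixed L₀ = (13.3×2.93 + 2.44×50.4)/(15.74) = 161.9/15.74 = 10.29 mg/L.
Initial deficit D₀ = C_s − DO₀ = 8.10 − 6.834 = 1.266 mg/L.
t_c = (1/0.2680) ln[(0.504/0.236)(1 − 1.266×0.2680/(0.236×10.29))] = 3.731 × ln(1.837) = 2.270 d.
D_c = (0.236/0.504) × 10.29 × e^(−0.236×2.270) = 0.4683 × 10.29 × 0.5853 = 2.820 mg/L.
Minimum DO = 8.10 − 2.820 = 5.280 mg/L.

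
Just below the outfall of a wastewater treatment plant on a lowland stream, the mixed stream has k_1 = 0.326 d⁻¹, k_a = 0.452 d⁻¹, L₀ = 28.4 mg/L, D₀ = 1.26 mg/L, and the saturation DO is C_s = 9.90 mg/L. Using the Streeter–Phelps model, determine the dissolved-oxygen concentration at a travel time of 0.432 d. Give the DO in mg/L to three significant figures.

k_1 L₀/(k_a−k_1) = 0.326×28.4/(0.452−0.326) = 9.258/0.1260 = 73.48 mg/L.
e^(−k_1 t) = e^(−0.326×0.4320) = 0.8686; e^(−k_a t) = e^(−0.452×0.4320) = 0.8226.
D = 73.48 × (0.8686 − 0.8226) + 1.26 × 0.8226 = 3.381 + 1.036 = 4.418 mg/L.
DO = C_s − D = 9.90 − 4.418 = 5.482 mg/L.

DO ≈ 5.48 mg/L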